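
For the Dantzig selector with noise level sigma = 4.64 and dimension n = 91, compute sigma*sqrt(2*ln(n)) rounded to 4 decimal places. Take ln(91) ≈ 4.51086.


ln(91) ≈ 4.51086.
2*ln(n) ≈ 9.02172.
sqrt(2*ln(n)) ≈ sqrt(9.02172) ≈ 3.003618.
threshold ≈ 4.64*3.003618 = 13.93678752 ≈ 13.9368.

13.9368


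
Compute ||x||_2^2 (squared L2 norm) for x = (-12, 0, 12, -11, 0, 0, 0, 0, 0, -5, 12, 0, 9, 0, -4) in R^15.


Non-zero entries: [(0, -12), (2, 12), (3, -11), (9, -5), (10, 12), (12, 9), (14, -4)]
Squares: [144, 144, 121, 25, 144, 81, 16]
||x||_2^2 = sum = 675.

675


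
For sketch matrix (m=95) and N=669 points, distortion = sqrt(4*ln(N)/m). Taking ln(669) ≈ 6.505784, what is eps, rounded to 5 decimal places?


ln(669) ≈ 6.505784.
4*ln(N)/m ≈ 4*6.505784/95 ≈ 0.27392775.
eps = sqrt(0.27392775) ≈ 0.5233811 ≈ 0.52338.

0.52338


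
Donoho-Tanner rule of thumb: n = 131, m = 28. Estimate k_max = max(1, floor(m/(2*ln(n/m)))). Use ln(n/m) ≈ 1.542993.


n/m = 131/28.
ln(n/m) ≈ 1.542993.
2*ln(n/m) ≈ 3.085986.
m/(2*ln(n/m)) ≈ 28/3.085986 ≈ 9.0733.
floor = 9.
k_max = max(1, 9) = 9.

9


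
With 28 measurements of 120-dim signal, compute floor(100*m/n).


100*m/n = 100*28/120 ≈ 23.3333.
floor = 23.

23


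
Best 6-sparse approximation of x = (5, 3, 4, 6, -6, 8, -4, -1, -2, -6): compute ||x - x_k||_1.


Sorted |x_i| descending: [8, 6, 6, 6, 5, 4, 4, 3, 2, 1]
Keep top 6: [8, 6, 6, 6, 5, 4]
Tail entries: [4, 3, 2, 1]
L1 error = sum of tail = 10.

10


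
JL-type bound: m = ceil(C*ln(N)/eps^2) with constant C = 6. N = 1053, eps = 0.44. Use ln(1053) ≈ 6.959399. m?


ln(1053) ≈ 6.959399.
eps^2 = 0.44^2 = 0.1936.
C*ln(N)/eps^2 ≈ 6*6.959399/0.1936 ≈ 215.6839.
m = ceil(215.6839) = 216.

216


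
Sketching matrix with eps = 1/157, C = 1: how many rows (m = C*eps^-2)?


1/eps = 157.
(1/eps)^2 = 24649.
m = 1*24649 = 24649.

24649


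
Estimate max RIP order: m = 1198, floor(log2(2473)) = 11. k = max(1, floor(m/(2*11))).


floor(log2(2473)) = 11.
2*11 = 22.
m/(2*floor(log2(n))) = 1198/22 ≈ 54.4545.
floor = 54.
k = max(1, 54) = 54.

54


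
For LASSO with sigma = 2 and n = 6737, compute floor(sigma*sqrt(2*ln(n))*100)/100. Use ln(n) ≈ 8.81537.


ln(6737) ≈ 8.81537.
2*ln(n) ≈ 17.63074.
sqrt(2*ln(n)) ≈ sqrt(17.63074) ≈ 4.198897.
lambda ≈ 2*4.198897 = 8.397794.
floor(lambda*100)/100 = 8.39.

8.39


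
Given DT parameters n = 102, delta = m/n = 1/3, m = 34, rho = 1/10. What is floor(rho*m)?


m = 1/3*102 = 34.
rho = 1/10.
rho*m = 1/10*34 = 3.4.
k = floor(3.4) = 3.

3


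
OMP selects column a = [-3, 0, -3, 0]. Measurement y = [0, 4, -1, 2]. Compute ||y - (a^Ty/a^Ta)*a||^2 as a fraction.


a^T a = 18.
a^T y = 3.
coeff = 3/18 = 1/6.
||r||^2 = 41/2.

41/2


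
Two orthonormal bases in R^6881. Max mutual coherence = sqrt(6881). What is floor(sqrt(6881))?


82^2 = 6724 <= 6881 < 6889 = 83^2, so 82 <= sqrt(6881) < 83.
floor(sqrt(6881)) = 82.

82


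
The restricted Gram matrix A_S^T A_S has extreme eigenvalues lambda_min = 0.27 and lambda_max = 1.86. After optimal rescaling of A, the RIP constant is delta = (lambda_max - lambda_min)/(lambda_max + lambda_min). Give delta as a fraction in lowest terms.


lambda_max - lambda_min = 1.86 - 0.27 = 1.59.
lambda_max + lambda_min = 1.86 + 0.27 = 2.13.
delta = 1.59/2.13 = 159/213 = 53/71.

53/71


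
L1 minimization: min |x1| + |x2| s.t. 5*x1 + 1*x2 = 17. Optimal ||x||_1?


Axis intercepts:
  x1 = 17/5, x2 = 0: L1 = 17/5
  x1 = 0, x2 = 17: L1 = 17
x* = (17/5, 0)
||x*||_1 = 17/5.

17/5


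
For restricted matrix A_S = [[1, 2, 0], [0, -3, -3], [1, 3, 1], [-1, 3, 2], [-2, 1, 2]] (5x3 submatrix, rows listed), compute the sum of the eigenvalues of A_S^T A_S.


Sum of eigenvalues of A_S^T A_S = trace(A_S^T A_S) = sum of squared column norms of A_S.
A_S^T A_S diagonal: [7, 32, 18].
trace = 7 + 32 + 18 = 57.

57


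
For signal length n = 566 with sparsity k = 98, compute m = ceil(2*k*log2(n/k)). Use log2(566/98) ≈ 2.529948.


log2(n/k) = log2(566/98) ≈ 2.529948.
2*k*log2(n/k) ≈ 2*98*2.529948 = 495.869808.
m = ceil(495.869808) = 496.

496


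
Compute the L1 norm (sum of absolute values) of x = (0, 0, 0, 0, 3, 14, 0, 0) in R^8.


Non-zero entries: [(4, 3), (5, 14)]
Absolute values: [3, 14]
||x||_1 = sum = 17.

17


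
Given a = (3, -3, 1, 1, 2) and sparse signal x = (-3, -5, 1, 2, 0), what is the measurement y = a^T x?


Non-zero terms: ['3*-3', '-3*-5', '1*1', '1*2']
Products: [-9, 15, 1, 2]
y = sum = 9.

9


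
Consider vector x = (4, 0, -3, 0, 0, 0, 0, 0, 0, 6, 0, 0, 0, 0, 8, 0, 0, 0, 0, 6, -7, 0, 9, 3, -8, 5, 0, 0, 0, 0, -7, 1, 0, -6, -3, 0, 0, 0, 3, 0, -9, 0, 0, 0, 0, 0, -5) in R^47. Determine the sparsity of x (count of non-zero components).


Non-zero positions: [0, 2, 9, 14, 19, 20, 22, 23, 24, 25, 30, 31, 33, 34, 38, 40, 46].
Sparsity = 17.

17


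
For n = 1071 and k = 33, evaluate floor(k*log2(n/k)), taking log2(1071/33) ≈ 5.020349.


log2(n/k) = log2(1071/33) ≈ 5.020349.
k*log2(n/k) ≈ 33*5.020349 = 165.671517.
floor(165.671517) = 165.

165


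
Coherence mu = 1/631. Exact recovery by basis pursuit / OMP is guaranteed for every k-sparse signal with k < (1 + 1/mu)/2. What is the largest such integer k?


1/mu = 631.
1 + 1/mu = 632.
(1 + 1/mu)/2 = 316 is an integer and the inequality is strict, so k_max = 316 - 1 = 315.

315


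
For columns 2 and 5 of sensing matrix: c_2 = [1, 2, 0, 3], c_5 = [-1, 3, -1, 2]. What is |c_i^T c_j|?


Inner product: 1*-1 + 2*3 + 0*-1 + 3*2
Products: [-1, 6, 0, 6]
Sum = 11.
|dot| = 11.

11


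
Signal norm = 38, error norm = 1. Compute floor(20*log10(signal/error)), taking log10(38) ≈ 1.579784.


||x||/||e|| = 38/1 = 38.
log10(38) ≈ 1.579784.
20*log10(||x||/||e||) ≈ 20*1.579784 = 31.59568.
floor(31.59568) = 31.

31


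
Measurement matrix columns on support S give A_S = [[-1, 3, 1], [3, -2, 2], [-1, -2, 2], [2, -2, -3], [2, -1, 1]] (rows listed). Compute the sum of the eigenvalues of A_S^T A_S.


Sum of eigenvalues of A_S^T A_S = trace(A_S^T A_S) = sum of squared column norms of A_S.
A_S^T A_S diagonal: [19, 22, 19].
trace = 19 + 22 + 19 = 60.

60


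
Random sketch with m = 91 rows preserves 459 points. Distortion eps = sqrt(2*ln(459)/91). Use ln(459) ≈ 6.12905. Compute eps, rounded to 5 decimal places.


ln(459) ≈ 6.12905.
2*ln(N)/m ≈ 2*6.12905/91 ≈ 0.1347044.
eps = sqrt(0.1347044) ≈ 0.367021 ≈ 0.36702.

0.36702


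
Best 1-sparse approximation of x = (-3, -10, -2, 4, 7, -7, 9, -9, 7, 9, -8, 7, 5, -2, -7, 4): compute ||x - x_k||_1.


Sorted |x_i| descending: [10, 9, 9, 9, 8, 7, 7, 7, 7, 7, 5, 4, 4, 3, 2, 2]
Keep top 1: [10]
Tail entries: [9, 9, 9, 8, 7, 7, 7, 7, 7, 5, 4, 4, 3, 2, 2]
L1 error = sum of tail = 90.

90


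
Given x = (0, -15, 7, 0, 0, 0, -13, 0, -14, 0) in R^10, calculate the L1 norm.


Non-zero entries: [(1, -15), (2, 7), (6, -13), (8, -14)]
Absolute values: [15, 7, 13, 14]
||x||_1 = sum = 49.

49


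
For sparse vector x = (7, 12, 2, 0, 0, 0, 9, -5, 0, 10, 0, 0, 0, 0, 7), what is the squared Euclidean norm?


Non-zero entries: [(0, 7), (1, 12), (2, 2), (6, 9), (7, -5), (9, 10), (14, 7)]
Squares: [49, 144, 4, 81, 25, 100, 49]
||x||_2^2 = sum = 452.

452


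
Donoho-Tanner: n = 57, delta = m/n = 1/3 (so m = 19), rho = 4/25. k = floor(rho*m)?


m = 1/3*57 = 19.
rho = 4/25.
rho*m = 4/25*19 = 3.04.
k = floor(3.04) = 3.

3


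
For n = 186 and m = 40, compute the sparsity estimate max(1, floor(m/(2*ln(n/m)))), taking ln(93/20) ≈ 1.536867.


n/m = 186/40 = 93/20.
ln(n/m) ≈ 1.536867.
2*ln(n/m) ≈ 3.073734.
m/(2*ln(n/m)) ≈ 40/3.073734 ≈ 13.0135.
floor = 13.
k_max = max(1, 13) = 13.

13


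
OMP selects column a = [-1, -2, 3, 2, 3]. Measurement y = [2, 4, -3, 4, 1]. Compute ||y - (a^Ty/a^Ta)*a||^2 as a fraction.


a^T a = 27.
a^T y = -8.
coeff = -8/27 = -8/27.
||r||^2 = 1178/27.

1178/27


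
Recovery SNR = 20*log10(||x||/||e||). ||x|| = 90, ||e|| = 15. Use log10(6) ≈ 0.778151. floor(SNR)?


||x||/||e|| = 90/15 = 6.
log10(6) ≈ 0.778151.
20*log10(||x||/||e||) ≈ 20*0.778151 = 15.56302.
floor(15.56302) = 15.

15


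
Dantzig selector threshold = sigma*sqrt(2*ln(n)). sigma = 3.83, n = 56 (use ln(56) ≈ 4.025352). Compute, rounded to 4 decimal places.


ln(56) ≈ 4.025352.
2*ln(n) ≈ 8.050704.
sqrt(2*ln(n)) ≈ sqrt(8.050704) ≈ 2.837376.
threshold ≈ 3.83*2.837376 = 10.86715008 ≈ 10.8672.

10.8672


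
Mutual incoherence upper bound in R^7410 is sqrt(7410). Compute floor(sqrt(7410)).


86^2 = 7396 <= 7410 < 7569 = 87^2, so 86 <= sqrt(7410) < 87.
floor(sqrt(7410)) = 86.

86


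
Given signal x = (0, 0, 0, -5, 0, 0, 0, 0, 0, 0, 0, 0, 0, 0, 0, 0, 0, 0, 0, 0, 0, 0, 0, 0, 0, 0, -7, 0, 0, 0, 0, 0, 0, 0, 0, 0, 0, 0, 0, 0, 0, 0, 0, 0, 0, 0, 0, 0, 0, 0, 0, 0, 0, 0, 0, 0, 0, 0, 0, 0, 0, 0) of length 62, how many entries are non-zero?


Non-zero positions: [3, 26].
Sparsity = 2.

2


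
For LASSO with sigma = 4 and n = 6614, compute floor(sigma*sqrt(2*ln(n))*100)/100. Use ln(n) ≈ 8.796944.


ln(6614) ≈ 8.796944.
2*ln(n) ≈ 17.593888.
sqrt(2*ln(n)) ≈ sqrt(17.593888) ≈ 4.194507.
lambda ≈ 4*4.194507 = 16.778028.
floor(lambda*100)/100 = 16.77.

16.77


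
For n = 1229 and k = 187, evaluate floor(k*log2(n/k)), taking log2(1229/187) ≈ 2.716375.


log2(n/k) = log2(1229/187) ≈ 2.716375.
k*log2(n/k) ≈ 187*2.716375 = 507.962125.
floor(507.962125) = 507.

507


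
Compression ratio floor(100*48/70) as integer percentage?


100*m/n = 100*48/70 ≈ 68.5714.
floor = 68.

68


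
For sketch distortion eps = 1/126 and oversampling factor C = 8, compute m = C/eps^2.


1/eps = 126.
(1/eps)^2 = 15876.
m = 8*15876 = 127008.

127008


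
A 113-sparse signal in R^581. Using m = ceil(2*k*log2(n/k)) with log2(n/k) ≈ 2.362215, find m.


log2(n/k) = log2(581/113) ≈ 2.362215.
2*k*log2(n/k) ≈ 2*113*2.362215 = 533.86059.
m = ceil(533.86059) = 534.

534


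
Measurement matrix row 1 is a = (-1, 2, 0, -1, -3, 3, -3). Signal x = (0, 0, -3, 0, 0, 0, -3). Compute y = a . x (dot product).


Non-zero terms: ['0*-3', '-3*-3']
Products: [0, 9]
y = sum = 9.

9


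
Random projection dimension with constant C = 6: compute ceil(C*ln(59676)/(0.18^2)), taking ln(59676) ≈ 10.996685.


ln(59676) ≈ 10.996685.
eps^2 = 0.18^2 = 0.0324.
C*ln(N)/eps^2 ≈ 6*10.996685/0.0324 ≈ 2036.4231.
m = ceil(2036.4231) = 2037.

2037


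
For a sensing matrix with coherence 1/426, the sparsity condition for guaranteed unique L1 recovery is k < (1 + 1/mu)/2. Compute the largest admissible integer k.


1/mu = 426.
1 + 1/mu = 427.
(1 + 1/mu)/2 = 213.5 is not an integer, so k_max = floor(213.5) = 213.

213


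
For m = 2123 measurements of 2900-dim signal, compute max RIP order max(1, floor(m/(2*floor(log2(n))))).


floor(log2(2900)) = 11.
2*11 = 22.
m/(2*floor(log2(n))) = 2123/22 ≈ 96.5.
floor = 96.
k = max(1, 96) = 96.

96


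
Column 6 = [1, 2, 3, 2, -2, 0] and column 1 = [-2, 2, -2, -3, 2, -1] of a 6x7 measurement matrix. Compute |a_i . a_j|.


Inner product: 1*-2 + 2*2 + 3*-2 + 2*-3 + -2*2 + 0*-1
Products: [-2, 4, -6, -6, -4, 0]
Sum = -14.
|dot| = 14.

14


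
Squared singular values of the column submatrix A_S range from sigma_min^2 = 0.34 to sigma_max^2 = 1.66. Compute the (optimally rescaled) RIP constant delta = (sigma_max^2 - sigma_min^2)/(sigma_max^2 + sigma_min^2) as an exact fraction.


lambda_max - lambda_min = 1.66 - 0.34 = 1.32.
lambda_max + lambda_min = 1.66 + 0.34 = 2.00.
delta = 1.32/2.00 = 132/200 = 33/50.

33/50


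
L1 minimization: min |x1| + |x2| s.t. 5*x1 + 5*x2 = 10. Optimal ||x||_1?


Axis intercepts:
  x1 = 2, x2 = 0: L1 = 2
  x1 = 0, x2 = 2: L1 = 2
x* = (2, 0)
||x*||_1 = 2.

2


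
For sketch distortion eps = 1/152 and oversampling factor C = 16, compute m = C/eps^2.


1/eps = 152.
(1/eps)^2 = 23104.
m = 16*23104 = 369664.

369664


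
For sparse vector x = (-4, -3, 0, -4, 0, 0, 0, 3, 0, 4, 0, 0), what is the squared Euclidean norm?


Non-zero entries: [(0, -4), (1, -3), (3, -4), (7, 3), (9, 4)]
Squares: [16, 9, 16, 9, 16]
||x||_2^2 = sum = 66.

66


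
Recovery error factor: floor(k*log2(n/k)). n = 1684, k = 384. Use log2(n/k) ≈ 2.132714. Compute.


log2(n/k) = log2(1684/384) ≈ 2.132714.
k*log2(n/k) ≈ 384*2.132714 = 818.962176.
floor(818.962176) = 818.

818


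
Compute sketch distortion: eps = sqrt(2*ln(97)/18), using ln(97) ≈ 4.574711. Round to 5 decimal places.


ln(97) ≈ 4.574711.
2*ln(N)/m ≈ 2*4.574711/18 ≈ 0.50830122.
eps = sqrt(0.50830122) ≈ 0.7129525 ≈ 0.71295.

0.71295


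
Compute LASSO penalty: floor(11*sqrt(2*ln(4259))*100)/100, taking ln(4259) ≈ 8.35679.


ln(4259) ≈ 8.35679.
2*ln(n) ≈ 16.71358.
sqrt(2*ln(n)) ≈ sqrt(16.71358) ≈ 4.088225.
lambda ≈ 11*4.088225 = 44.970475.
floor(lambda*100)/100 = 44.97.

44.97


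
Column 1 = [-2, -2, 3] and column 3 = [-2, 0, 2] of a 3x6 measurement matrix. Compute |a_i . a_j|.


Inner product: -2*-2 + -2*0 + 3*2
Products: [4, 0, 6]
Sum = 10.
|dot| = 10.

10


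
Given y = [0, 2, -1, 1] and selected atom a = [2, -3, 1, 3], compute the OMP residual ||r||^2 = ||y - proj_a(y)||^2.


a^T a = 23.
a^T y = -4.
coeff = -4/23 = -4/23.
||r||^2 = 122/23.

122/23


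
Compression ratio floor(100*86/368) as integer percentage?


100*m/n = 100*86/368 ≈ 23.3696.
floor = 23.

23


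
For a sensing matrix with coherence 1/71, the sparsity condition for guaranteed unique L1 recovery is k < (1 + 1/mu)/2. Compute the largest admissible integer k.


1/mu = 71.
1 + 1/mu = 72.
(1 + 1/mu)/2 = 36 is an integer and the inequality is strict, so k_max = 36 - 1 = 35.

35


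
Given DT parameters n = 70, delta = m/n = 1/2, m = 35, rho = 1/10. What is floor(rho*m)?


m = 1/2*70 = 35.
rho = 1/10.
rho*m = 1/10*35 = 3.5.
k = floor(3.5) = 3.

3


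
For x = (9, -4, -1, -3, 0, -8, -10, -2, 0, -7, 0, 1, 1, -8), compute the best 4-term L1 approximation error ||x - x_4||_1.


Sorted |x_i| descending: [10, 9, 8, 8, 7, 4, 3, 2, 1, 1, 1, 0, 0, 0]
Keep top 4: [10, 9, 8, 8]
Tail entries: [7, 4, 3, 2, 1, 1, 1, 0, 0, 0]
L1 error = sum of tail = 19.

19


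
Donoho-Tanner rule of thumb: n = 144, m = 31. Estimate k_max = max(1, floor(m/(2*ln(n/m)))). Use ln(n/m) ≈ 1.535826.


n/m = 144/31.
ln(n/m) ≈ 1.535826.
2*ln(n/m) ≈ 3.071652.
m/(2*ln(n/m)) ≈ 31/3.071652 ≈ 10.0923.
floor = 10.
k_max = max(1, 10) = 10.

10


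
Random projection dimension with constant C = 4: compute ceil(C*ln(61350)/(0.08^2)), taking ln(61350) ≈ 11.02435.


ln(61350) ≈ 11.02435.
eps^2 = 0.08^2 = 0.0064.
C*ln(N)/eps^2 ≈ 4*11.02435/0.0064 ≈ 6890.2188.
m = ceil(6890.2188) = 6891.

6891


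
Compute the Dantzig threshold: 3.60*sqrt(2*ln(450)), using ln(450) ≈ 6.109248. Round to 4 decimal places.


ln(450) ≈ 6.109248.
2*ln(n) ≈ 12.218496.
sqrt(2*ln(n)) ≈ sqrt(12.218496) ≈ 3.495497.
threshold ≈ 3.60*3.495497 = 12.5837892 ≈ 12.5838.

12.5838


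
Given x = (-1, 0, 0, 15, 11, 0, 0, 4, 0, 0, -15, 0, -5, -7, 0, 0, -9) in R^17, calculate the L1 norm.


Non-zero entries: [(0, -1), (3, 15), (4, 11), (7, 4), (10, -15), (12, -5), (13, -7), (16, -9)]
Absolute values: [1, 15, 11, 4, 15, 5, 7, 9]
||x||_1 = sum = 67.

67


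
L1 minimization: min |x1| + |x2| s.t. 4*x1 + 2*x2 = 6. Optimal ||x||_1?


Axis intercepts:
  x1 = 3/2, x2 = 0: L1 = 3/2
  x1 = 0, x2 = 3: L1 = 3
x* = (3/2, 0)
||x*||_1 = 3/2.

3/2


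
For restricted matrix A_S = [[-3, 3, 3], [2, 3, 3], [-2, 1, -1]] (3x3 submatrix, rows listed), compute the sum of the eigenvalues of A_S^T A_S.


Sum of eigenvalues of A_S^T A_S = trace(A_S^T A_S) = sum of squared column norms of A_S.
A_S^T A_S diagonal: [17, 19, 19].
trace = 17 + 19 + 19 = 55.

55


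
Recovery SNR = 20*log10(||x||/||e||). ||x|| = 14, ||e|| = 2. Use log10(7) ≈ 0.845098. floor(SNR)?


||x||/||e|| = 14/2 = 7.
log10(7) ≈ 0.845098.
20*log10(||x||/||e||) ≈ 20*0.845098 = 16.90196.
floor(16.90196) = 16.

16


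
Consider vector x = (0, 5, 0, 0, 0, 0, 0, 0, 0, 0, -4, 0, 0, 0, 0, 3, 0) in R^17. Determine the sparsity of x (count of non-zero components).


Non-zero positions: [1, 10, 15].
Sparsity = 3.

3


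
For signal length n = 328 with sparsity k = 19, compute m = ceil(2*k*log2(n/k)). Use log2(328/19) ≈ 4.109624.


log2(n/k) = log2(328/19) ≈ 4.109624.
2*k*log2(n/k) ≈ 2*19*4.109624 = 156.165712.
m = ceil(156.165712) = 157.

157


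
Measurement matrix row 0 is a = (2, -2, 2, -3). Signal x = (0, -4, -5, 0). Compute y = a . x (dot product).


Non-zero terms: ['-2*-4', '2*-5']
Products: [8, -10]
y = sum = -2.

-2


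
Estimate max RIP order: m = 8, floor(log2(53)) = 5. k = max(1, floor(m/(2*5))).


floor(log2(53)) = 5.
2*5 = 10.
m/(2*floor(log2(n))) = 8/10 ≈ 0.8.
floor = 0.
k = max(1, 0) = 1.

1


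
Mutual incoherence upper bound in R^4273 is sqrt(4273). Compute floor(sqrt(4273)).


65^2 = 4225 <= 4273 < 4356 = 66^2, so 65 <= sqrt(4273) < 66.
floor(sqrt(4273)) = 65.

65


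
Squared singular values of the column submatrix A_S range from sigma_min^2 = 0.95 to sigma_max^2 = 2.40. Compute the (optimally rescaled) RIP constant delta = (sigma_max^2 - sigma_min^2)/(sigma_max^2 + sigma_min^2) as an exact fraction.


lambda_max - lambda_min = 2.40 - 0.95 = 1.45.
lambda_max + lambda_min = 2.40 + 0.95 = 3.35.
delta = 1.45/3.35 = 145/335 = 29/67.

29/67


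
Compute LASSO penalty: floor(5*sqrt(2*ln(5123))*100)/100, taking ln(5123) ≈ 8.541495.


ln(5123) ≈ 8.541495.
2*ln(n) ≈ 17.08299.
sqrt(2*ln(n)) ≈ sqrt(17.08299) ≈ 4.133157.
lambda ≈ 5*4.133157 = 20.665785.
floor(lambda*100)/100 = 20.66.

20.66


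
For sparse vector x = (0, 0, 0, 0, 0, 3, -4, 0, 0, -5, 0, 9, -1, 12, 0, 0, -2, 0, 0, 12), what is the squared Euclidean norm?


Non-zero entries: [(5, 3), (6, -4), (9, -5), (11, 9), (12, -1), (13, 12), (16, -2), (19, 12)]
Squares: [9, 16, 25, 81, 1, 144, 4, 144]
||x||_2^2 = sum = 424.

424


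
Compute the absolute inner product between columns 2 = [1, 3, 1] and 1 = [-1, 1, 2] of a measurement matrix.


Inner product: 1*-1 + 3*1 + 1*2
Products: [-1, 3, 2]
Sum = 4.
|dot| = 4.

4


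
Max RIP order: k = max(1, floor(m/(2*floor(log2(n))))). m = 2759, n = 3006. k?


floor(log2(3006)) = 11.
2*11 = 22.
m/(2*floor(log2(n))) = 2759/22 ≈ 125.4091.
floor = 125.
k = max(1, 125) = 125.

125


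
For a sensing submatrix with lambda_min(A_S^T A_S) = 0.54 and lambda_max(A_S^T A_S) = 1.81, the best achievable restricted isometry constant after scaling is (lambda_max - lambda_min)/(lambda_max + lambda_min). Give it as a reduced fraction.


lambda_max - lambda_min = 1.81 - 0.54 = 1.27.
lambda_max + lambda_min = 1.81 + 0.54 = 2.35.
delta = 1.27/2.35 = 127/235.

127/235


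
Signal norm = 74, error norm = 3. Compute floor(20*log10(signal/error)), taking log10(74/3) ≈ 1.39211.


||x||/||e|| = 74/3.
log10(74/3) ≈ 1.39211.
20*log10(||x||/||e||) ≈ 20*1.39211 = 27.8422.
floor(27.8422) = 27.

27


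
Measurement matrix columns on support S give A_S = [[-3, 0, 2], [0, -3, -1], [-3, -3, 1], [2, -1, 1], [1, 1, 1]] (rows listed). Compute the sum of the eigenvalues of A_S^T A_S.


Sum of eigenvalues of A_S^T A_S = trace(A_S^T A_S) = sum of squared column norms of A_S.
A_S^T A_S diagonal: [23, 20, 8].
trace = 23 + 20 + 8 = 51.

51


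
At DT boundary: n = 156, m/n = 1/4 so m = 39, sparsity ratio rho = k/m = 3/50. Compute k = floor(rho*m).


m = 1/4*156 = 39.
rho = 3/50.
rho*m = 3/50*39 = 2.34.
k = floor(2.34) = 2.

2


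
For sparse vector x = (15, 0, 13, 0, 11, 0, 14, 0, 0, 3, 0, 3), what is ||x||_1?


Non-zero entries: [(0, 15), (2, 13), (4, 11), (6, 14), (9, 3), (11, 3)]
Absolute values: [15, 13, 11, 14, 3, 3]
||x||_1 = sum = 59.

59


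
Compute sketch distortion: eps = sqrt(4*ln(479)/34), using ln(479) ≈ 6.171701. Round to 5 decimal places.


ln(479) ≈ 6.171701.
4*ln(N)/m ≈ 4*6.171701/34 ≈ 0.72608247.
eps = sqrt(0.72608247) ≈ 0.8521047 ≈ 0.85210.

0.85210


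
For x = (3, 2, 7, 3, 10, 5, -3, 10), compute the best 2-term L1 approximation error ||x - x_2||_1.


Sorted |x_i| descending: [10, 10, 7, 5, 3, 3, 3, 2]
Keep top 2: [10, 10]
Tail entries: [7, 5, 3, 3, 3, 2]
L1 error = sum of tail = 23.

23


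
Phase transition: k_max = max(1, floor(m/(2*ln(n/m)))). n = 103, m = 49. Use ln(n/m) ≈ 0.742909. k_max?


n/m = 103/49.
ln(n/m) ≈ 0.742909.
2*ln(n/m) ≈ 1.485818.
m/(2*ln(n/m)) ≈ 49/1.485818 ≈ 32.9785.
floor = 32.
k_max = max(1, 32) = 32.

32


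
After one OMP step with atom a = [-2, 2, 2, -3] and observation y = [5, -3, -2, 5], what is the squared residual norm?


a^T a = 21.
a^T y = -35.
coeff = -35/21 = -5/3.
||r||^2 = 14/3.

14/3


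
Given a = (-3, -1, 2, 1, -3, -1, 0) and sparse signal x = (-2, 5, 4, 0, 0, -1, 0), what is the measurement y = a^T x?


Non-zero terms: ['-3*-2', '-1*5', '2*4', '-1*-1']
Products: [6, -5, 8, 1]
y = sum = 10.

10


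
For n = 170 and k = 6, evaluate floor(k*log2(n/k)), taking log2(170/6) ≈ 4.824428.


log2(n/k) = log2(170/6) ≈ 4.824428.
k*log2(n/k) ≈ 6*4.824428 = 28.946568.
floor(28.946568) = 28.

28


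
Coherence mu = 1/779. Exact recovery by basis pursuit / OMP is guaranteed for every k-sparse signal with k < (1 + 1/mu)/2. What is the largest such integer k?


1/mu = 779.
1 + 1/mu = 780.
(1 + 1/mu)/2 = 390 is an integer and the inequality is strict, so k_max = 390 - 1 = 389.

389


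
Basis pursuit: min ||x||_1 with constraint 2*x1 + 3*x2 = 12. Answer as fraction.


Axis intercepts:
  x1 = 6, x2 = 0: L1 = 6
  x1 = 0, x2 = 4: L1 = 4
x* = (0, 4)
||x*||_1 = 4.

4


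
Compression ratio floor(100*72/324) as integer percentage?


100*m/n = 100*72/324 ≈ 22.2222.
floor = 22.

22


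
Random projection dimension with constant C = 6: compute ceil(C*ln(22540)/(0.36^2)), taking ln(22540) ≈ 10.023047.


ln(22540) ≈ 10.023047.
eps^2 = 0.36^2 = 0.1296.
C*ln(N)/eps^2 ≈ 6*10.023047/0.1296 ≈ 464.03.
m = ceil(464.03) = 465.

465


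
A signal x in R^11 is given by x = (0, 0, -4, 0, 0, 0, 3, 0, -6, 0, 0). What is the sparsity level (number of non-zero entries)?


Non-zero positions: [2, 6, 8].
Sparsity = 3.

3


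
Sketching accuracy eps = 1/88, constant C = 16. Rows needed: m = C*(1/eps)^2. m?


1/eps = 88.
(1/eps)^2 = 7744.
m = 16*7744 = 123904.

123904


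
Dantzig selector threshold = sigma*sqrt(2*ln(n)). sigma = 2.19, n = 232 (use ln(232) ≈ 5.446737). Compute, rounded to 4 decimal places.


ln(232) ≈ 5.446737.
2*ln(n) ≈ 10.893474.
sqrt(2*ln(n)) ≈ sqrt(10.893474) ≈ 3.300526.
threshold ≈ 2.19*3.300526 = 7.22815194 ≈ 7.2282.

7.2282


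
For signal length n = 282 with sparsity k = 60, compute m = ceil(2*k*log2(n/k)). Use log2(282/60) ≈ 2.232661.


log2(n/k) = log2(282/60) ≈ 2.232661.
2*k*log2(n/k) ≈ 2*60*2.232661 = 267.91932.
m = ceil(267.91932) = 268.

268


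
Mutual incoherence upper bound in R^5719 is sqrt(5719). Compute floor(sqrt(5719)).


75^2 = 5625 <= 5719 < 5776 = 76^2, so 75 <= sqrt(5719) < 76.
floor(sqrt(5719)) = 75.

75


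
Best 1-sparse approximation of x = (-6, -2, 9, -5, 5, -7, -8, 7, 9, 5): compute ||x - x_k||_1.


Sorted |x_i| descending: [9, 9, 8, 7, 7, 6, 5, 5, 5, 2]
Keep top 1: [9]
Tail entries: [9, 8, 7, 7, 6, 5, 5, 5, 2]
L1 error = sum of tail = 54.

54


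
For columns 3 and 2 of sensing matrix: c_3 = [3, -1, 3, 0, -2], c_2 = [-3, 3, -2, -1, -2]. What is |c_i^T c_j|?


Inner product: 3*-3 + -1*3 + 3*-2 + 0*-1 + -2*-2
Products: [-9, -3, -6, 0, 4]
Sum = -14.
|dot| = 14.

14


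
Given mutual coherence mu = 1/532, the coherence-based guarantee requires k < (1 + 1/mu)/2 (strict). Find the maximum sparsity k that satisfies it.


1/mu = 532.
1 + 1/mu = 533.
(1 + 1/mu)/2 = 266.5 is not an integer, so k_max = floor(266.5) = 266.

266


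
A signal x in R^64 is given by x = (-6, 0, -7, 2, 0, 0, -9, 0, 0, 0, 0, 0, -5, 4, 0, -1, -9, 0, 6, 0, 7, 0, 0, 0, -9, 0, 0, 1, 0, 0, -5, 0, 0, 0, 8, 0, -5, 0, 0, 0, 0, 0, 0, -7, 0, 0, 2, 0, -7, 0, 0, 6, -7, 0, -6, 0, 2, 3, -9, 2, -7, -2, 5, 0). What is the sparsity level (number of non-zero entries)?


Non-zero positions: [0, 2, 3, 6, 12, 13, 15, 16, 18, 20, 24, 27, 30, 34, 36, 43, 46, 48, 51, 52, 54, 56, 57, 58, 59, 60, 61, 62].
Sparsity = 28.

28


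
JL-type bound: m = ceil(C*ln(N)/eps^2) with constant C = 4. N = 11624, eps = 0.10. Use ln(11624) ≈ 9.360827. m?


ln(11624) ≈ 9.360827.
eps^2 = 0.10^2 = 0.01.
C*ln(N)/eps^2 ≈ 4*9.360827/0.01 ≈ 3744.3308.
m = ceil(3744.3308) = 3745.

3745


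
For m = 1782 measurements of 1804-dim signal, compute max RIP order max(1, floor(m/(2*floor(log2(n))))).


floor(log2(1804)) = 10.
2*10 = 20.
m/(2*floor(log2(n))) = 1782/20 ≈ 89.1.
floor = 89.
k = max(1, 89) = 89.

89


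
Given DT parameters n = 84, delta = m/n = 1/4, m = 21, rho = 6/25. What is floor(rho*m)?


m = 1/4*84 = 21.
rho = 6/25.
rho*m = 6/25*21 = 5.04.
k = floor(5.04) = 5.

5


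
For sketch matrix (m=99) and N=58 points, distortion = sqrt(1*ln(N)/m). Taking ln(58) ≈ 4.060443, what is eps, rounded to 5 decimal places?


ln(58) ≈ 4.060443.
1*ln(N)/m ≈ 1*4.060443/99 ≈ 0.04101458.
eps = sqrt(0.04101458) ≈ 0.2025206 ≈ 0.20252.

0.20252


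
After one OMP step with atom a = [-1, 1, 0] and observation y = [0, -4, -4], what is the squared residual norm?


a^T a = 2.
a^T y = -4.
coeff = -4/2 = -2.
||r||^2 = 24.

24


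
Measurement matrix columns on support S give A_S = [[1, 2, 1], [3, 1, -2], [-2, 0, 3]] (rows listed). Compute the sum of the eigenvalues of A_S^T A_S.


Sum of eigenvalues of A_S^T A_S = trace(A_S^T A_S) = sum of squared column norms of A_S.
A_S^T A_S diagonal: [14, 5, 14].
trace = 14 + 5 + 14 = 33.

33


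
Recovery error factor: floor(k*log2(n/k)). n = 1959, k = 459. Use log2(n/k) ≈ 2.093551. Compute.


log2(n/k) = log2(1959/459) ≈ 2.093551.
k*log2(n/k) ≈ 459*2.093551 = 960.939909.
floor(960.939909) = 960.

960


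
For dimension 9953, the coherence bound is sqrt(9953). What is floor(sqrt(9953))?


99^2 = 9801 <= 9953 < 10000 = 100^2, so 99 <= sqrt(9953) < 100.
floor(sqrt(9953)) = 99.

99


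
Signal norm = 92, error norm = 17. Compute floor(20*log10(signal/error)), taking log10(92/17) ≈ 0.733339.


||x||/||e|| = 92/17.
log10(92/17) ≈ 0.733339.
20*log10(||x||/||e||) ≈ 20*0.733339 = 14.66678.
floor(14.66678) = 14.

14


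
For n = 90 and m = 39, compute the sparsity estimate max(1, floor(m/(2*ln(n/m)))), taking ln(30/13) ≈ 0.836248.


n/m = 90/39 = 30/13.
ln(n/m) ≈ 0.836248.
2*ln(n/m) ≈ 1.672496.
m/(2*ln(n/m)) ≈ 39/1.672496 ≈ 23.3184.
floor = 23.
k_max = max(1, 23) = 23.

23


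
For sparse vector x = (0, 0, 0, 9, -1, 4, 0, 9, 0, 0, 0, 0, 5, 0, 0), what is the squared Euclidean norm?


Non-zero entries: [(3, 9), (4, -1), (5, 4), (7, 9), (12, 5)]
Squares: [81, 1, 16, 81, 25]
||x||_2^2 = sum = 204.

204


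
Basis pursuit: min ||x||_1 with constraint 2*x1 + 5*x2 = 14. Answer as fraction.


Axis intercepts:
  x1 = 7, x2 = 0: L1 = 7
  x1 = 0, x2 = 14/5: L1 = 14/5
x* = (0, 14/5)
||x*||_1 = 14/5.

14/5


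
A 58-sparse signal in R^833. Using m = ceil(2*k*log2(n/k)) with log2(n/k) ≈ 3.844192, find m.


log2(n/k) = log2(833/58) ≈ 3.844192.
2*k*log2(n/k) ≈ 2*58*3.844192 = 445.926272.
m = ceil(445.926272) = 446.

446


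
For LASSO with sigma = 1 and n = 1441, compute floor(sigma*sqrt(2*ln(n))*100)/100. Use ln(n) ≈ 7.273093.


ln(1441) ≈ 7.273093.
2*ln(n) ≈ 14.546186.
sqrt(2*ln(n)) ≈ sqrt(14.546186) ≈ 3.813946.
lambda ≈ 1*3.813946 = 3.813946.
floor(lambda*100)/100 = 3.81.

3.81


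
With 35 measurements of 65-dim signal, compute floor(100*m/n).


100*m/n = 100*35/65 ≈ 53.8462.
floor = 53.

53


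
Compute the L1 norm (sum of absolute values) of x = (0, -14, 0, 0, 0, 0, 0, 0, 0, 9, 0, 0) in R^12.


Non-zero entries: [(1, -14), (9, 9)]
Absolute values: [14, 9]
||x||_1 = sum = 23.

23


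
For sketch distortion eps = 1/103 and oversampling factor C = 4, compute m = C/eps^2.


1/eps = 103.
(1/eps)^2 = 10609.
m = 4*10609 = 42436.

42436


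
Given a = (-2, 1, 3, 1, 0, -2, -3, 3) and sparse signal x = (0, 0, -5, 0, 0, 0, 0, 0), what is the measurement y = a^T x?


Non-zero terms: ['3*-5']
Products: [-15]
y = sum = -15.

-15


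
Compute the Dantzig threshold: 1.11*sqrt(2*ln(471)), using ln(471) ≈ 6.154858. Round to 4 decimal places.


ln(471) ≈ 6.154858.
2*ln(n) ≈ 12.309716.
sqrt(2*ln(n)) ≈ sqrt(12.309716) ≈ 3.50852.
threshold ≈ 1.11*3.50852 = 3.8944572 ≈ 3.8945.

3.8945


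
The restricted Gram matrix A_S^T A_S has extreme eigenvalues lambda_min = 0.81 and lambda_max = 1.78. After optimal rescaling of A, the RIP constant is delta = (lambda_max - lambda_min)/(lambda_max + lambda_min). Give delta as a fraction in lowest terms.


lambda_max - lambda_min = 1.78 - 0.81 = 0.97.
lambda_max + lambda_min = 1.78 + 0.81 = 2.59.
delta = 0.97/2.59 = 97/259.

97/259


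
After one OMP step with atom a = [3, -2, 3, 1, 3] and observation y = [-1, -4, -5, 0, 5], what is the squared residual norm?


a^T a = 32.
a^T y = 5.
coeff = 5/32 = 5/32.
||r||^2 = 2119/32.

2119/32


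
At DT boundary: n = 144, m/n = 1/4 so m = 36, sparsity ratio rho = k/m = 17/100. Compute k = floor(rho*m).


m = 1/4*144 = 36.
rho = 17/100.
rho*m = 17/100*36 = 6.12.
k = floor(6.12) = 6.

6


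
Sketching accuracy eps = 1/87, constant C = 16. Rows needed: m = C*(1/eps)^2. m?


1/eps = 87.
(1/eps)^2 = 7569.
m = 16*7569 = 121104.

121104


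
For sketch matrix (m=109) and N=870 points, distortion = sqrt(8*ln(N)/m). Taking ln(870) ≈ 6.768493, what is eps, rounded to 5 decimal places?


ln(870) ≈ 6.768493.
8*ln(N)/m ≈ 8*6.768493/109 ≈ 0.49677013.
eps = sqrt(0.49677013) ≈ 0.7048192 ≈ 0.70482.

0.70482


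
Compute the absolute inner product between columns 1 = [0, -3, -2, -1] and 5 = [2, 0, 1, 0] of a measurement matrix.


Inner product: 0*2 + -3*0 + -2*1 + -1*0
Products: [0, 0, -2, 0]
Sum = -2.
|dot| = 2.

2


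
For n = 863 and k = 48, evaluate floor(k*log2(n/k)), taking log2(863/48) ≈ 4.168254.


log2(n/k) = log2(863/48) ≈ 4.168254.
k*log2(n/k) ≈ 48*4.168254 = 200.076192.
floor(200.076192) = 200.

200


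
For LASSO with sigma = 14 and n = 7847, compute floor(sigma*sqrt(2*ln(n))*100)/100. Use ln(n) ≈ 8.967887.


ln(7847) ≈ 8.967887.
2*ln(n) ≈ 17.935774.
sqrt(2*ln(n)) ≈ sqrt(17.935774) ≈ 4.235065.
lambda ≈ 14*4.235065 = 59.29091.
floor(lambda*100)/100 = 59.29.

59.29


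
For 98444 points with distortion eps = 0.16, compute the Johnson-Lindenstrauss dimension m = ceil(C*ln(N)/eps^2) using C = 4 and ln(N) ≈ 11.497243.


ln(98444) ≈ 11.497243.
eps^2 = 0.16^2 = 0.0256.
C*ln(N)/eps^2 ≈ 4*11.497243/0.0256 ≈ 1796.4442.
m = ceil(1796.4442) = 1797.

1797


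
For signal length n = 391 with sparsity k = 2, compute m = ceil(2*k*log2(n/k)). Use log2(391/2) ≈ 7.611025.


log2(n/k) = log2(391/2) ≈ 7.611025.
2*k*log2(n/k) ≈ 2*2*7.611025 = 30.4441.
m = ceil(30.4441) = 31.

31


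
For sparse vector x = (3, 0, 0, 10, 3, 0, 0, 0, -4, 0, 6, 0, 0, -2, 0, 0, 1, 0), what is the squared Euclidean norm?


Non-zero entries: [(0, 3), (3, 10), (4, 3), (8, -4), (10, 6), (13, -2), (16, 1)]
Squares: [9, 100, 9, 16, 36, 4, 1]
||x||_2^2 = sum = 175.

175


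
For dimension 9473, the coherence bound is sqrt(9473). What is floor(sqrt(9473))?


97^2 = 9409 <= 9473 < 9604 = 98^2, so 97 <= sqrt(9473) < 98.
floor(sqrt(9473)) = 97.

97


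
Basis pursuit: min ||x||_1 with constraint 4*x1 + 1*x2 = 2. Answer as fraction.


Axis intercepts:
  x1 = 1/2, x2 = 0: L1 = 1/2
  x1 = 0, x2 = 2: L1 = 2
x* = (1/2, 0)
||x*||_1 = 1/2.

1/2


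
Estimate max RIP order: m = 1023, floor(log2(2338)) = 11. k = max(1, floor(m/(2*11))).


floor(log2(2338)) = 11.
2*11 = 22.
m/(2*floor(log2(n))) = 1023/22 ≈ 46.5.
floor = 46.
k = max(1, 46) = 46.

46


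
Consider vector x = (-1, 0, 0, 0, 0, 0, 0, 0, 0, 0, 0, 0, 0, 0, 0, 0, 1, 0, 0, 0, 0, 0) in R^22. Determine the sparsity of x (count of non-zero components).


Non-zero positions: [0, 16].
Sparsity = 2.

2


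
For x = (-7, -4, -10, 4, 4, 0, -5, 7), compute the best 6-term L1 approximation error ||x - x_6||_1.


Sorted |x_i| descending: [10, 7, 7, 5, 4, 4, 4, 0]
Keep top 6: [10, 7, 7, 5, 4, 4]
Tail entries: [4, 0]
L1 error = sum of tail = 4.

4


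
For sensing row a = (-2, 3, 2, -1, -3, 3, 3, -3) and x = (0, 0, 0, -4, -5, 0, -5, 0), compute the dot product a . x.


Non-zero terms: ['-1*-4', '-3*-5', '3*-5']
Products: [4, 15, -15]
y = sum = 4.

4


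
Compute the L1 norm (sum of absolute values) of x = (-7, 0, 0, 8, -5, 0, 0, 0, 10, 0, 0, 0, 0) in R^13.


Non-zero entries: [(0, -7), (3, 8), (4, -5), (8, 10)]
Absolute values: [7, 8, 5, 10]
||x||_1 = sum = 30.

30


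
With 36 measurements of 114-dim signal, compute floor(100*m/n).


100*m/n = 100*36/114 ≈ 31.5789.
floor = 31.

31


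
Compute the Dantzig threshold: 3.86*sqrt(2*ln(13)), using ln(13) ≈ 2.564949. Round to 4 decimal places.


ln(13) ≈ 2.564949.
2*ln(n) ≈ 5.129898.
sqrt(2*ln(n)) ≈ sqrt(5.129898) ≈ 2.264928.
threshold ≈ 3.86*2.264928 = 8.74262208 ≈ 8.7426.

8.7426


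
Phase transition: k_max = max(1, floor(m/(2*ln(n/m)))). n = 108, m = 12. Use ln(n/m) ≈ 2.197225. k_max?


n/m = 108/12 = 9.
ln(n/m) ≈ 2.197225.
2*ln(n/m) ≈ 4.39445.
m/(2*ln(n/m)) ≈ 12/4.39445 ≈ 2.7307.
floor = 2.
k_max = max(1, 2) = 2.

2


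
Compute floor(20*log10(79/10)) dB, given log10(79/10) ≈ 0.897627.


||x||/||e|| = 79/10.
log10(79/10) ≈ 0.897627.
20*log10(||x||/||e||) ≈ 20*0.897627 = 17.95254.
floor(17.95254) = 17.

17


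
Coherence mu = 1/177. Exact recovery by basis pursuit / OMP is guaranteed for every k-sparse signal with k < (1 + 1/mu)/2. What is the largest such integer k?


1/mu = 177.
1 + 1/mu = 178.
(1 + 1/mu)/2 = 89 is an integer and the inequality is strict, so k_max = 89 - 1 = 88.

88


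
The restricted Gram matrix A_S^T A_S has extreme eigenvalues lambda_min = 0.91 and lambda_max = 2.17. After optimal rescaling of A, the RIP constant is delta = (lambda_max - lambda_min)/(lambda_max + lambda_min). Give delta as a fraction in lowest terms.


lambda_max - lambda_min = 2.17 - 0.91 = 1.26.
lambda_max + lambda_min = 2.17 + 0.91 = 3.08.
delta = 1.26/3.08 = 126/308 = 9/22.

9/22


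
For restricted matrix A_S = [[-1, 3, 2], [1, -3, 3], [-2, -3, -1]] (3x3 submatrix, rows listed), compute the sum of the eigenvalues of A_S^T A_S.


Sum of eigenvalues of A_S^T A_S = trace(A_S^T A_S) = sum of squared column norms of A_S.
A_S^T A_S diagonal: [6, 27, 14].
trace = 6 + 27 + 14 = 47.

47


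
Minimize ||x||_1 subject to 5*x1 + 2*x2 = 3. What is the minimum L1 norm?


Axis intercepts:
  x1 = 3/5, x2 = 0: L1 = 3/5
  x1 = 0, x2 = 3/2: L1 = 3/2
x* = (3/5, 0)
||x*||_1 = 3/5.

3/5


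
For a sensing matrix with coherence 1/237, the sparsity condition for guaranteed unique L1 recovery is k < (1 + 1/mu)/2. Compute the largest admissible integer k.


1/mu = 237.
1 + 1/mu = 238.
(1 + 1/mu)/2 = 119 is an integer and the inequality is strict, so k_max = 119 - 1 = 118.

118


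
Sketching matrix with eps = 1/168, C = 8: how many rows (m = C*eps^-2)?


1/eps = 168.
(1/eps)^2 = 28224.
m = 8*28224 = 225792.

225792


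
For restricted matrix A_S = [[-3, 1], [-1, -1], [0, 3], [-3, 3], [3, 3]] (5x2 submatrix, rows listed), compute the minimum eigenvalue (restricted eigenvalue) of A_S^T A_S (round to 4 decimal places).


A_S^T A_S = [[28, -2], [-2, 29]].
trace = 57.
det = 808.
disc = trace^2 - 4*det = 3249 - 4*808 = 17.
sqrt(17) ≈ 4.123106.
lam_min = (57 - sqrt(17))/2 ≈ (57 - 4.123106)/2 = 26.438447 ≈ 26.4384.

26.4384


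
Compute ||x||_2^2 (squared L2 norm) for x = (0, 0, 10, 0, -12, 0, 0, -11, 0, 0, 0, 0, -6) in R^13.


Non-zero entries: [(2, 10), (4, -12), (7, -11), (12, -6)]
Squares: [100, 144, 121, 36]
||x||_2^2 = sum = 401.

401


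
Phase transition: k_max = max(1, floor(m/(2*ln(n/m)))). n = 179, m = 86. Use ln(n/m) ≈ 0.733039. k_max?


n/m = 179/86.
ln(n/m) ≈ 0.733039.
2*ln(n/m) ≈ 1.466078.
m/(2*ln(n/m)) ≈ 86/1.466078 ≈ 58.6599.
floor = 58.
k_max = max(1, 58) = 58.

58


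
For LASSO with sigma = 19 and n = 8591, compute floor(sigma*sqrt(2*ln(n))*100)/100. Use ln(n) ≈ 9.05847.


ln(8591) ≈ 9.05847.
2*ln(n) ≈ 18.11694.
sqrt(2*ln(n)) ≈ sqrt(18.11694) ≈ 4.2564.
lambda ≈ 19*4.2564 = 80.8716.
floor(lambda*100)/100 = 80.87.

80.87


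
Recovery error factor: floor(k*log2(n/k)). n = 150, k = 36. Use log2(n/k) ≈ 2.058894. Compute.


log2(n/k) = log2(150/36) ≈ 2.058894.
k*log2(n/k) ≈ 36*2.058894 = 74.120184.
floor(74.120184) = 74.

74


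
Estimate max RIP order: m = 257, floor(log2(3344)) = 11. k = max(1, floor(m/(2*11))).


floor(log2(3344)) = 11.
2*11 = 22.
m/(2*floor(log2(n))) = 257/22 ≈ 11.6818.
floor = 11.
k = max(1, 11) = 11.

11


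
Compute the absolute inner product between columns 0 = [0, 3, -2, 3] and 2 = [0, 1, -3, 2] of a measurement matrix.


Inner product: 0*0 + 3*1 + -2*-3 + 3*2
Products: [0, 3, 6, 6]
Sum = 15.
|dot| = 15.

15


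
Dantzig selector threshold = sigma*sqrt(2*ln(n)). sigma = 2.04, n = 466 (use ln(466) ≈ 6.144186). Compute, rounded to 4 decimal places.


ln(466) ≈ 6.144186.
2*ln(n) ≈ 12.288372.
sqrt(2*ln(n)) ≈ sqrt(12.288372) ≈ 3.505477.
threshold ≈ 2.04*3.505477 = 7.15117308 ≈ 7.1512.

7.1512


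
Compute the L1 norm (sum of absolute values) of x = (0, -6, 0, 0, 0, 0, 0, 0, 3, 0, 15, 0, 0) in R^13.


Non-zero entries: [(1, -6), (8, 3), (10, 15)]
Absolute values: [6, 3, 15]
||x||_1 = sum = 24.

24


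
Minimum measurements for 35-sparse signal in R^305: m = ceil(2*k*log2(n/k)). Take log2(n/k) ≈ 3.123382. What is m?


log2(n/k) = log2(305/35) ≈ 3.123382.
2*k*log2(n/k) ≈ 2*35*3.123382 = 218.63674.
m = ceil(218.63674) = 219.

219


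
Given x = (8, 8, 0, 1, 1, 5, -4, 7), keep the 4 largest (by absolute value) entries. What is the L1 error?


Sorted |x_i| descending: [8, 8, 7, 5, 4, 1, 1, 0]
Keep top 4: [8, 8, 7, 5]
Tail entries: [4, 1, 1, 0]
L1 error = sum of tail = 6.

6


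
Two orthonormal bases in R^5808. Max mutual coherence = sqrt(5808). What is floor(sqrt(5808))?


76^2 = 5776 <= 5808 < 5929 = 77^2, so 76 <= sqrt(5808) < 77.
floor(sqrt(5808)) = 76.

76


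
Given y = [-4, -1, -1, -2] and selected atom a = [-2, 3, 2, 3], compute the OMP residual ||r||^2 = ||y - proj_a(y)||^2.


a^T a = 26.
a^T y = -3.
coeff = -3/26 = -3/26.
||r||^2 = 563/26.

563/26


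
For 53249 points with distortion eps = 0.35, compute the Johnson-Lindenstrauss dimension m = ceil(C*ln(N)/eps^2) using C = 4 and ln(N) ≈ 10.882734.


ln(53249) ≈ 10.882734.
eps^2 = 0.35^2 = 0.1225.
C*ln(N)/eps^2 ≈ 4*10.882734/0.1225 ≈ 355.3546.
m = ceil(355.3546) = 356.

356


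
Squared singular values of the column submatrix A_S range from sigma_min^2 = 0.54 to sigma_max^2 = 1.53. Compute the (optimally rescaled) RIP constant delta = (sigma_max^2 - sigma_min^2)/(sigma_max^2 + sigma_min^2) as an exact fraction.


lambda_max - lambda_min = 1.53 - 0.54 = 0.99.
lambda_max + lambda_min = 1.53 + 0.54 = 2.07.
delta = 0.99/2.07 = 99/207 = 11/23.

11/23


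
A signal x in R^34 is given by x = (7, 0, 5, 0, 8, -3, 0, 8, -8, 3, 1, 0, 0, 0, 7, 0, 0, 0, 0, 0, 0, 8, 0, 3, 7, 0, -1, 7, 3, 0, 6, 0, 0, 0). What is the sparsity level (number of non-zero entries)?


Non-zero positions: [0, 2, 4, 5, 7, 8, 9, 10, 14, 21, 23, 24, 26, 27, 28, 30].
Sparsity = 16.

16


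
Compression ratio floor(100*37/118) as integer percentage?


100*m/n = 100*37/118 ≈ 31.3559.
floor = 31.

31
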